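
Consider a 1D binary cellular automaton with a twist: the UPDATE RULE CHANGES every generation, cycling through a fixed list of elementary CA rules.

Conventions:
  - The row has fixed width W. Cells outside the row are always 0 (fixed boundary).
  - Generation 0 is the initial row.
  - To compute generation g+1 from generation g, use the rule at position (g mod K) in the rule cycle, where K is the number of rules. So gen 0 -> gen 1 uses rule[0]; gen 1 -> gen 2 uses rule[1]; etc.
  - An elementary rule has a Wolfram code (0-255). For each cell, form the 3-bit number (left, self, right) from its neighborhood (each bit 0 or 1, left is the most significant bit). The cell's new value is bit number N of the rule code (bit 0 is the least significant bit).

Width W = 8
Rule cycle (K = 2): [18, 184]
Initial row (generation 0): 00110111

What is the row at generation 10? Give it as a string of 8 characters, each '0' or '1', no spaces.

Answer: 00100000

Derivation:
Gen 0: 00110111
Gen 1 (rule 18): 01000000
Gen 2 (rule 184): 00100000
Gen 3 (rule 18): 01010000
Gen 4 (rule 184): 00101000
Gen 5 (rule 18): 01000100
Gen 6 (rule 184): 00100010
Gen 7 (rule 18): 01010101
Gen 8 (rule 184): 00101010
Gen 9 (rule 18): 01000001
Gen 10 (rule 184): 00100000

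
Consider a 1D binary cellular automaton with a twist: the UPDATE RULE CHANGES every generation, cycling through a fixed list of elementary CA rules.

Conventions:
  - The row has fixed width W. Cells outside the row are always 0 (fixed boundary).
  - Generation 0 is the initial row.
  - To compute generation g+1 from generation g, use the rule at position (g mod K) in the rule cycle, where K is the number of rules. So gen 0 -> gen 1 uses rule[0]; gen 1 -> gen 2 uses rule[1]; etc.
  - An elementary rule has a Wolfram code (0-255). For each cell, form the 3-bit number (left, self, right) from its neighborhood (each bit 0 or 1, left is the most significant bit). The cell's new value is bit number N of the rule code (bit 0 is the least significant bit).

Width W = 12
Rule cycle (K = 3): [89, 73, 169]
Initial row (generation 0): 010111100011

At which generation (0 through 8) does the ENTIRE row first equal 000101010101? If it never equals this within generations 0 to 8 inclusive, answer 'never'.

Answer: 5

Derivation:
Gen 0: 010111100011
Gen 1 (rule 89): 000100111011
Gen 2 (rule 73): 110000101011
Gen 3 (rule 169): 100110010110
Gen 4 (rule 89): 010111000111
Gen 5 (rule 73): 000101010101
Gen 6 (rule 169): 110010101010
Gen 7 (rule 89): 111000000001
Gen 8 (rule 73): 101011111100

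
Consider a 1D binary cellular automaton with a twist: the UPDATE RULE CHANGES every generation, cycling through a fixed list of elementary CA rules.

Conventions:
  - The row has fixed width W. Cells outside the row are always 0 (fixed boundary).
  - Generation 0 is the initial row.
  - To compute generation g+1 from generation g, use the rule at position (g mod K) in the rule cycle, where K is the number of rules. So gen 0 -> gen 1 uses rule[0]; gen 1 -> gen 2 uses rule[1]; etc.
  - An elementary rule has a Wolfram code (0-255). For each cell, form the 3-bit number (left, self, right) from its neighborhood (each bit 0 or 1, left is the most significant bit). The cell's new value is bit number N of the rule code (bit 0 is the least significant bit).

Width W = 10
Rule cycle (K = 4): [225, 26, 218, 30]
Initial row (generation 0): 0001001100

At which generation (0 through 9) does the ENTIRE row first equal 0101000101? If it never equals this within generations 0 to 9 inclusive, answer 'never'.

Gen 0: 0001001100
Gen 1 (rule 225): 1100000101
Gen 2 (rule 26): 1010001000
Gen 3 (rule 218): 0001010100
Gen 4 (rule 30): 0011010110
Gen 5 (rule 225): 1001101010
Gen 6 (rule 26): 0111000001
Gen 7 (rule 218): 1111100010
Gen 8 (rule 30): 1000010111
Gen 9 (rule 225): 0011001011

Answer: never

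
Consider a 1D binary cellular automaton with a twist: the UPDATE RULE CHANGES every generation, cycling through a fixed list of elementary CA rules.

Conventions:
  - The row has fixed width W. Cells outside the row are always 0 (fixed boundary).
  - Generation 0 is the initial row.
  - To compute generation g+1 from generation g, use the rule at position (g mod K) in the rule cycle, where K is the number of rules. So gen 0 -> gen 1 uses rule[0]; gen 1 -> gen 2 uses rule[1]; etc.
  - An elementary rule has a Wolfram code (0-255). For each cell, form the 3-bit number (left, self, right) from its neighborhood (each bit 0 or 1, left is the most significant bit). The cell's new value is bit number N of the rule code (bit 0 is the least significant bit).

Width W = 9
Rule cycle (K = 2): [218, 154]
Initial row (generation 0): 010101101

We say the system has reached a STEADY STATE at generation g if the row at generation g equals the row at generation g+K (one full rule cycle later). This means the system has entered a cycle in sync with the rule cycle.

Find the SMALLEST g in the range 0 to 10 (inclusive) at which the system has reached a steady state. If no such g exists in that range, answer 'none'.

Gen 0: 010101101
Gen 1 (rule 218): 100001100
Gen 2 (rule 154): 010011010
Gen 3 (rule 218): 101111001
Gen 4 (rule 154): 001110110
Gen 5 (rule 218): 011110111
Gen 6 (rule 154): 111100110
Gen 7 (rule 218): 111111111
Gen 8 (rule 154): 111111110
Gen 9 (rule 218): 111111111
Gen 10 (rule 154): 111111110
Gen 11 (rule 218): 111111111
Gen 12 (rule 154): 111111110

Answer: 7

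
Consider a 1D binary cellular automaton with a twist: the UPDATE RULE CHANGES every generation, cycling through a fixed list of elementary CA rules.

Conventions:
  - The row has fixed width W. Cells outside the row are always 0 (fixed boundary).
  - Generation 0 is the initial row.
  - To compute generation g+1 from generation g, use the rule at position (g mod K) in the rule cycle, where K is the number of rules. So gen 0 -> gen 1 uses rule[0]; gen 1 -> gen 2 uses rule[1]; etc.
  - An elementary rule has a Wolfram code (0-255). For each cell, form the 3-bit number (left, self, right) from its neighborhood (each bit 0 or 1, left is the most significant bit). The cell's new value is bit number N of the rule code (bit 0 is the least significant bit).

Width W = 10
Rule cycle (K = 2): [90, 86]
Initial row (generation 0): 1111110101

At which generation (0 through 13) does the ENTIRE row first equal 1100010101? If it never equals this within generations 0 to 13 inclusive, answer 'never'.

Answer: 10

Derivation:
Gen 0: 1111110101
Gen 1 (rule 90): 1000010000
Gen 2 (rule 86): 1100111000
Gen 3 (rule 90): 1111101100
Gen 4 (rule 86): 0000100110
Gen 5 (rule 90): 0001011111
Gen 6 (rule 86): 0011000001
Gen 7 (rule 90): 0111100010
Gen 8 (rule 86): 1000110111
Gen 9 (rule 90): 0101110101
Gen 10 (rule 86): 1100010101
Gen 11 (rule 90): 1110100000
Gen 12 (rule 86): 0010110000
Gen 13 (rule 90): 0100111000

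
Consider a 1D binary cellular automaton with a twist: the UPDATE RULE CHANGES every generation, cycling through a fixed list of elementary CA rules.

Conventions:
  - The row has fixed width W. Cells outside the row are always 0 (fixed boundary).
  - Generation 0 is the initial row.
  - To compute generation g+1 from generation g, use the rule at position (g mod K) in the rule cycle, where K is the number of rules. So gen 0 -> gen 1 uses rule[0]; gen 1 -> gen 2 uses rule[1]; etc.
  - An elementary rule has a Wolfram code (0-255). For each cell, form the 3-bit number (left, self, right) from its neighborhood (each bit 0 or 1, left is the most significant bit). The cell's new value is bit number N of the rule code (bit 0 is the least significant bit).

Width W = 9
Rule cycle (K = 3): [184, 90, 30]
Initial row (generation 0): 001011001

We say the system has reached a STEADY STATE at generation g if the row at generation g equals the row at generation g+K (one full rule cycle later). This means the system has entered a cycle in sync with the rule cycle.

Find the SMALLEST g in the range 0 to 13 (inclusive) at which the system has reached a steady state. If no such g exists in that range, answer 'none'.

Gen 0: 001011001
Gen 1 (rule 184): 000110100
Gen 2 (rule 90): 001110010
Gen 3 (rule 30): 011001111
Gen 4 (rule 184): 010101110
Gen 5 (rule 90): 100001011
Gen 6 (rule 30): 110011010
Gen 7 (rule 184): 101010101
Gen 8 (rule 90): 000000000
Gen 9 (rule 30): 000000000
Gen 10 (rule 184): 000000000
Gen 11 (rule 90): 000000000
Gen 12 (rule 30): 000000000
Gen 13 (rule 184): 000000000
Gen 14 (rule 90): 000000000
Gen 15 (rule 30): 000000000
Gen 16 (rule 184): 000000000

Answer: 8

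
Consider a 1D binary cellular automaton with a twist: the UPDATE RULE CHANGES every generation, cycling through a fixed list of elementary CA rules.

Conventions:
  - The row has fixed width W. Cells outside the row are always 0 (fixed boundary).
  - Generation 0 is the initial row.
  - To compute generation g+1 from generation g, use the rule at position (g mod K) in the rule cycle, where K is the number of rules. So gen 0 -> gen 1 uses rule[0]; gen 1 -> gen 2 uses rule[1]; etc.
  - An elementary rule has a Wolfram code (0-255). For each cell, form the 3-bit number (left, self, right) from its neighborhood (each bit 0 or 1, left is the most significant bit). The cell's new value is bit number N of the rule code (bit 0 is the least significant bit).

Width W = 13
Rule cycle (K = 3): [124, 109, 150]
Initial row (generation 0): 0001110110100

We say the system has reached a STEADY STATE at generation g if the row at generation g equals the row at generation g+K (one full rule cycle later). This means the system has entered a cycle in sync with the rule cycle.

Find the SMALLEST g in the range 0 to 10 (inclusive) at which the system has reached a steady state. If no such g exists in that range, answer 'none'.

Answer: none

Derivation:
Gen 0: 0001110110100
Gen 1 (rule 124): 0001011111110
Gen 2 (rule 109): 1101110000010
Gen 3 (rule 150): 0000101000111
Gen 4 (rule 124): 0000111100101
Gen 5 (rule 109): 1110100100111
Gen 6 (rule 150): 0100111111010
Gen 7 (rule 124): 0110100001111
Gen 8 (rule 109): 0111101101001
Gen 9 (rule 150): 1011000001111
Gen 10 (rule 124): 1111100001001
Gen 11 (rule 109): 1000101101001
Gen 12 (rule 150): 1101100001111
Gen 13 (rule 124): 1111110001001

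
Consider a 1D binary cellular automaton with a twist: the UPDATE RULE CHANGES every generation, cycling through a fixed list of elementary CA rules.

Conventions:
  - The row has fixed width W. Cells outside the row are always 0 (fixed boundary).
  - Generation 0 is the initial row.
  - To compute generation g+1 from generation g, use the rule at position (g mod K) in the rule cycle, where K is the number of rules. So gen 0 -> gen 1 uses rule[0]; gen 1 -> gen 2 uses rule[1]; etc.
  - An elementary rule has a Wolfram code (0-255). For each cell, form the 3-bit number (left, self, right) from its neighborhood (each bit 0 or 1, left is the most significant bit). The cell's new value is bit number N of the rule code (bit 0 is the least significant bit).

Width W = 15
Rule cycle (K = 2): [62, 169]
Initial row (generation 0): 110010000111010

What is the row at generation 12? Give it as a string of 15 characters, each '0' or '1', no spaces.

Gen 0: 110010000111010
Gen 1 (rule 62): 101111001100111
Gen 2 (rule 169): 011110001000110
Gen 3 (rule 62): 110001011101101
Gen 4 (rule 169): 100100111011010
Gen 5 (rule 62): 111111100110111
Gen 6 (rule 169): 111111000101110
Gen 7 (rule 62): 100000101111001
Gen 8 (rule 169): 001110011110000
Gen 9 (rule 62): 011001110001000
Gen 10 (rule 169): 010001100100011
Gen 11 (rule 62): 111011011110110
Gen 12 (rule 169): 110110111101100

Answer: 110110111101100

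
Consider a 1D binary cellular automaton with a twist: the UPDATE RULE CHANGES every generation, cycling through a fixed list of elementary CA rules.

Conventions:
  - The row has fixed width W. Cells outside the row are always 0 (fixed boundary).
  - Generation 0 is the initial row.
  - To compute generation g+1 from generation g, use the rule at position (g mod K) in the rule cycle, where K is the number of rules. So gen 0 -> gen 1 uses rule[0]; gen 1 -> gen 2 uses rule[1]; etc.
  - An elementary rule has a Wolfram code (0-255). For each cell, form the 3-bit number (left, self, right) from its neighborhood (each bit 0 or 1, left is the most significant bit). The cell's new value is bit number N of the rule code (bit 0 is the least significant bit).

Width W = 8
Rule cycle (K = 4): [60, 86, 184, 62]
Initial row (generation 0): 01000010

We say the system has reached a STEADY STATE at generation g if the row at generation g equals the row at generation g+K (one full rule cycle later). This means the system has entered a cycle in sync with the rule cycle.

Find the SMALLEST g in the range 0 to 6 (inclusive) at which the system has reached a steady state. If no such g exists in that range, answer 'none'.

Gen 0: 01000010
Gen 1 (rule 60): 01100011
Gen 2 (rule 86): 10110101
Gen 3 (rule 184): 01101010
Gen 4 (rule 62): 11011111
Gen 5 (rule 60): 10110000
Gen 6 (rule 86): 10011000
Gen 7 (rule 184): 01010100
Gen 8 (rule 62): 11111110
Gen 9 (rule 60): 10000001
Gen 10 (rule 86): 11000011

Answer: none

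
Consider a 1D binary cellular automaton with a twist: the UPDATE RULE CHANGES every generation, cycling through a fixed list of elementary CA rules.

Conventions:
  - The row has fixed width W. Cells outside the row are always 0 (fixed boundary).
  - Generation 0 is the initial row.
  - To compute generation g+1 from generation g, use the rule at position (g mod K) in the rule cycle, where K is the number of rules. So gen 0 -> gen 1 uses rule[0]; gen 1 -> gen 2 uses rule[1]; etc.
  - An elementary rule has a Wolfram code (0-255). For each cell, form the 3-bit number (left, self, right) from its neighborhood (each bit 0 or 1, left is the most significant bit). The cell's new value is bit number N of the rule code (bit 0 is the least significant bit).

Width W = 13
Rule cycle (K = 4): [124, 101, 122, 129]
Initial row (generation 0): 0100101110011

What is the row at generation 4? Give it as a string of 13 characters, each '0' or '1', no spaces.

Answer: 0011111111100

Derivation:
Gen 0: 0100101110011
Gen 1 (rule 124): 0110111011011
Gen 2 (rule 101): 0011001101101
Gen 3 (rule 122): 0111111111110
Gen 4 (rule 129): 0011111111100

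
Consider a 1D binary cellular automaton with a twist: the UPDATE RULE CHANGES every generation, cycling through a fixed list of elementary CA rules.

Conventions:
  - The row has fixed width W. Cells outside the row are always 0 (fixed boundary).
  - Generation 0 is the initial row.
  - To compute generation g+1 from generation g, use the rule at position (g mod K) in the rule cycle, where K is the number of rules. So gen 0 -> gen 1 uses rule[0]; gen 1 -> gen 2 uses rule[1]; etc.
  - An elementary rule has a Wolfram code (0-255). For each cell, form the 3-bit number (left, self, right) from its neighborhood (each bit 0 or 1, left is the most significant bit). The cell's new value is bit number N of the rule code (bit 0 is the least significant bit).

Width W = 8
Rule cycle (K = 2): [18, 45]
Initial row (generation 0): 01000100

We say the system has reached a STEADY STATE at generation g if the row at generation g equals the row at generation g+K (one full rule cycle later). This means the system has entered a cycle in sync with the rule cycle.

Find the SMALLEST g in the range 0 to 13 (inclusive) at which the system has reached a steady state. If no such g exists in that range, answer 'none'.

Gen 0: 01000100
Gen 1 (rule 18): 10101010
Gen 2 (rule 45): 11111110
Gen 3 (rule 18): 00000001
Gen 4 (rule 45): 11111101
Gen 5 (rule 18): 00000000
Gen 6 (rule 45): 11111111
Gen 7 (rule 18): 00000000
Gen 8 (rule 45): 11111111
Gen 9 (rule 18): 00000000
Gen 10 (rule 45): 11111111
Gen 11 (rule 18): 00000000
Gen 12 (rule 45): 11111111
Gen 13 (rule 18): 00000000
Gen 14 (rule 45): 11111111
Gen 15 (rule 18): 00000000

Answer: 5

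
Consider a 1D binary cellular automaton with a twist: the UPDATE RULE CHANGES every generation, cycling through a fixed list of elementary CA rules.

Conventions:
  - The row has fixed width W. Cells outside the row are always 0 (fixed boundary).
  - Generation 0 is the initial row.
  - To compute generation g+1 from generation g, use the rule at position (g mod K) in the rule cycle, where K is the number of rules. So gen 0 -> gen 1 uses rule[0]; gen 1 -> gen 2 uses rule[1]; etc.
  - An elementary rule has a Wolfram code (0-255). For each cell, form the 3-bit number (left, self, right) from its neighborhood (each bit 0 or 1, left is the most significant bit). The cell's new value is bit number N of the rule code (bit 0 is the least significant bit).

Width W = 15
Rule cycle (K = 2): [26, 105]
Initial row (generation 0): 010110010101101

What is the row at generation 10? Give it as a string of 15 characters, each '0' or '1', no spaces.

Gen 0: 010110010101101
Gen 1 (rule 26): 100101100001000
Gen 2 (rule 105): 000011101100011
Gen 3 (rule 26): 000110001010110
Gen 4 (rule 105): 110110100101110
Gen 5 (rule 26): 100100011001001
Gen 6 (rule 105): 000001011000000
Gen 7 (rule 26): 000010010100000
Gen 8 (rule 105): 111000001001111
Gen 9 (rule 26): 100100010111000
Gen 10 (rule 105): 000001001101011

Answer: 000001001101011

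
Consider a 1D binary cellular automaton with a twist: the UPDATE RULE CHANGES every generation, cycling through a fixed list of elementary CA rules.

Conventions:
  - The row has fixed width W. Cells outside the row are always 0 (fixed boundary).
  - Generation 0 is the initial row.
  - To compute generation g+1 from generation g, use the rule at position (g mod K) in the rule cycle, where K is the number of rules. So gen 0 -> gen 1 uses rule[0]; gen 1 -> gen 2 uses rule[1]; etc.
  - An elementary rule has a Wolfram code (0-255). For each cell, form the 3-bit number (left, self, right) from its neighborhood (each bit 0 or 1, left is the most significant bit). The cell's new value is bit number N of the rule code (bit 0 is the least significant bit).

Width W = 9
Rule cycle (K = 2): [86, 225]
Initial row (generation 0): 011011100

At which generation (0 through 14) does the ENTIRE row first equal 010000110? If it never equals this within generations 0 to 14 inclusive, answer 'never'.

Gen 0: 011011100
Gen 1 (rule 86): 101000110
Gen 2 (rule 225): 010010010
Gen 3 (rule 86): 111111111
Gen 4 (rule 225): 011111111
Gen 5 (rule 86): 100000001
Gen 6 (rule 225): 001111100
Gen 7 (rule 86): 010000110
Gen 8 (rule 225): 000110010
Gen 9 (rule 86): 001011111
Gen 10 (rule 225): 100101111
Gen 11 (rule 86): 111100001
Gen 12 (rule 225): 011101100
Gen 13 (rule 86): 100100110
Gen 14 (rule 225): 000000010

Answer: 7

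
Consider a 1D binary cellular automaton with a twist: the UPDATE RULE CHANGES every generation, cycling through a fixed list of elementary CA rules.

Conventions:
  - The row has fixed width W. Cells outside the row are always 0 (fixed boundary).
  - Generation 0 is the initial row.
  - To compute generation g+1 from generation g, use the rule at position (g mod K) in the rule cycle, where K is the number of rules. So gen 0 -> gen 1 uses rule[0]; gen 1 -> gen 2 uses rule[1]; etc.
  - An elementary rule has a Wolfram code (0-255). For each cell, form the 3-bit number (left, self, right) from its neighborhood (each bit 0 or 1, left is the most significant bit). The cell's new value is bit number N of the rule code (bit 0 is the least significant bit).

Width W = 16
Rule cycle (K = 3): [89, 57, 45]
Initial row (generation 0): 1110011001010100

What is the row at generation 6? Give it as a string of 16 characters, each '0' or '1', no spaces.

Gen 0: 1110011001010100
Gen 1 (rule 89): 1011011100000011
Gen 2 (rule 57): 0110110011111010
Gen 3 (rule 45): 0101100010000110
Gen 4 (rule 89): 0001111001110111
Gen 5 (rule 57): 1101000101001100
Gen 6 (rule 45): 1011010111001001

Answer: 1011010111001001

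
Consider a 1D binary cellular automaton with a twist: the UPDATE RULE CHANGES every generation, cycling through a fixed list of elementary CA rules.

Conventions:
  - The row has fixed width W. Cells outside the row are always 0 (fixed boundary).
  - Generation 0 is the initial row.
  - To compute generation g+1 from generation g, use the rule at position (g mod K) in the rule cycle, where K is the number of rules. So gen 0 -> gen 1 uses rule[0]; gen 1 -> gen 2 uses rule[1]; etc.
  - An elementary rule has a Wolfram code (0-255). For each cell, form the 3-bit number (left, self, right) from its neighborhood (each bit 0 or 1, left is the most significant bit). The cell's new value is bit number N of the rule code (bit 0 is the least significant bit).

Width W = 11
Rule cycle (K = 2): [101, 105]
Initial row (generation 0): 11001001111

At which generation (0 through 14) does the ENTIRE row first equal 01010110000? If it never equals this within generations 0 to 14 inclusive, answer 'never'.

Answer: never

Derivation:
Gen 0: 11001001111
Gen 1 (rule 101): 01001000001
Gen 2 (rule 105): 00000011100
Gen 3 (rule 101): 11111000101
Gen 4 (rule 105): 10001010010
Gen 5 (rule 101): 10101110010
Gen 6 (rule 105): 01011010000
Gen 7 (rule 101): 01101110111
Gen 8 (rule 105): 01111011101
Gen 9 (rule 101): 00001100111
Gen 10 (rule 105): 11101100101
Gen 11 (rule 101): 00110100111
Gen 12 (rule 105): 10111000101
Gen 13 (rule 101): 11001010111
Gen 14 (rule 105): 11000101101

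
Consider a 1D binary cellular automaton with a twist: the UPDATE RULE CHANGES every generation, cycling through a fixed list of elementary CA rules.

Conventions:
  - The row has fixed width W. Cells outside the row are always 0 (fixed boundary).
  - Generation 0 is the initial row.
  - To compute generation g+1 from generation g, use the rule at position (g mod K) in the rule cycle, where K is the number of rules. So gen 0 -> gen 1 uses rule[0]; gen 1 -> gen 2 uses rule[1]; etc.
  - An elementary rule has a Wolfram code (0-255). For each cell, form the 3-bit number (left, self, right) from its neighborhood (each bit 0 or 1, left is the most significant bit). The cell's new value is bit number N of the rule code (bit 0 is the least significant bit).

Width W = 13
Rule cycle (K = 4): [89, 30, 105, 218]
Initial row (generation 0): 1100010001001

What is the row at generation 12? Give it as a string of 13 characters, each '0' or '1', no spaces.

Gen 0: 1100010001001
Gen 1 (rule 89): 1111001100100
Gen 2 (rule 30): 1000111011110
Gen 3 (rule 105): 0010101110010
Gen 4 (rule 218): 0100001111101
Gen 5 (rule 89): 0011101000100
Gen 6 (rule 30): 0110001101110
Gen 7 (rule 105): 0110101111010
Gen 8 (rule 218): 1110001111001
Gen 9 (rule 89): 1011101001100
Gen 10 (rule 30): 1010001111010
Gen 11 (rule 105): 0100101001100
Gen 12 (rule 218): 1011000111110

Answer: 1011000111110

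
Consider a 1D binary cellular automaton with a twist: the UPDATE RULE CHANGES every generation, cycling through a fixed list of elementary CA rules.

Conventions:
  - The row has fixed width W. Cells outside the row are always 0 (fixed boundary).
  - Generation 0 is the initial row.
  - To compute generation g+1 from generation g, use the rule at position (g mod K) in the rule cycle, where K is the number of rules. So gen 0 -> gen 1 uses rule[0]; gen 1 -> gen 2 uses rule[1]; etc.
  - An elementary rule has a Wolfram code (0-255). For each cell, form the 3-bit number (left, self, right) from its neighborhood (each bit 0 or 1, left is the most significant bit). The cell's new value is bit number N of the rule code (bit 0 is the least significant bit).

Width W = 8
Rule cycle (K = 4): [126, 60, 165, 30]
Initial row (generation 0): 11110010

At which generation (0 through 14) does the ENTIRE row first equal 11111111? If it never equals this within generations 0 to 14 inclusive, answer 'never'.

Answer: 13

Derivation:
Gen 0: 11110010
Gen 1 (rule 126): 10011111
Gen 2 (rule 60): 11010000
Gen 3 (rule 165): 00110111
Gen 4 (rule 30): 01100100
Gen 5 (rule 126): 11111110
Gen 6 (rule 60): 10000001
Gen 7 (rule 165): 10111101
Gen 8 (rule 30): 10100001
Gen 9 (rule 126): 11110011
Gen 10 (rule 60): 10001010
Gen 11 (rule 165): 10101110
Gen 12 (rule 30): 10101001
Gen 13 (rule 126): 11111111
Gen 14 (rule 60): 10000000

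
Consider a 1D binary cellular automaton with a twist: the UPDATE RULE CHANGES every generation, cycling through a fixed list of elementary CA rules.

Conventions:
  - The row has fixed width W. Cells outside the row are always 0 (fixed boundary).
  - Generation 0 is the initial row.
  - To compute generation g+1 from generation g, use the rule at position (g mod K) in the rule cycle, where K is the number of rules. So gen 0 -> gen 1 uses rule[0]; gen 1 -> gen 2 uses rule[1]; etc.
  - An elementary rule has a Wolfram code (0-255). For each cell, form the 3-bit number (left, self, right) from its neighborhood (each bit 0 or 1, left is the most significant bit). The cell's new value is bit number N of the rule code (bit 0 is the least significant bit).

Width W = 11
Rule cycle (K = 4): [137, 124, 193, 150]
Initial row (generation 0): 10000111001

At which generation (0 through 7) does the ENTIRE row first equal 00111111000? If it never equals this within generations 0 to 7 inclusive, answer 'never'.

Answer: 2

Derivation:
Gen 0: 10000111001
Gen 1 (rule 137): 00110110000
Gen 2 (rule 124): 00111111000
Gen 3 (rule 193): 10011111011
Gen 4 (rule 150): 11101110000
Gen 5 (rule 137): 11001100111
Gen 6 (rule 124): 11101110101
Gen 7 (rule 193): 01100110000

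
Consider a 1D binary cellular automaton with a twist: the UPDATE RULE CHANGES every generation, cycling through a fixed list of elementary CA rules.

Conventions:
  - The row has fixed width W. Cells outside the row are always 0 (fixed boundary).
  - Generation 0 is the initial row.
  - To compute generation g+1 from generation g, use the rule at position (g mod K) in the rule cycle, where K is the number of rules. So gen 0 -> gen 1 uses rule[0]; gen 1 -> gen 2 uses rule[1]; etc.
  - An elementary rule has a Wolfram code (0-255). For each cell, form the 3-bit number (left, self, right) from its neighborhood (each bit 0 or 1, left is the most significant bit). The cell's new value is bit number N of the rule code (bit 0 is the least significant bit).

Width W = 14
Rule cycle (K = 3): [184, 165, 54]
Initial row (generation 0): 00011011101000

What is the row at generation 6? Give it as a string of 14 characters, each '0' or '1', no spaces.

Gen 0: 00011011101000
Gen 1 (rule 184): 00010111010100
Gen 2 (rule 165): 11011010111101
Gen 3 (rule 54): 00100111000011
Gen 4 (rule 184): 00010110100010
Gen 5 (rule 165): 11011001101010
Gen 6 (rule 54): 00100110011111

Answer: 00100110011111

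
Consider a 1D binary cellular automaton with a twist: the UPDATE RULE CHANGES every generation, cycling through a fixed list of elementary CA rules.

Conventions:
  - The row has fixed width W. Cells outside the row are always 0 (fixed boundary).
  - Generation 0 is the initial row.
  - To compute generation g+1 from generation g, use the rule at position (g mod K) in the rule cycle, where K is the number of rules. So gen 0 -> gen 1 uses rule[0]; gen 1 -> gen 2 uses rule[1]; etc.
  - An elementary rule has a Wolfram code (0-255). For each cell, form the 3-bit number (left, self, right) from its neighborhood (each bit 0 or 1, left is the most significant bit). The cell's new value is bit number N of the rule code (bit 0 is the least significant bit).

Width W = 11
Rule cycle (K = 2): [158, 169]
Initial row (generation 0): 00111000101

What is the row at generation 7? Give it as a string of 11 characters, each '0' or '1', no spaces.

Gen 0: 00111000101
Gen 1 (rule 158): 01110101101
Gen 2 (rule 169): 01101011010
Gen 3 (rule 158): 11001010011
Gen 4 (rule 169): 10000100010
Gen 5 (rule 158): 11001110111
Gen 6 (rule 169): 10001101110
Gen 7 (rule 158): 11011001101

Answer: 11011001101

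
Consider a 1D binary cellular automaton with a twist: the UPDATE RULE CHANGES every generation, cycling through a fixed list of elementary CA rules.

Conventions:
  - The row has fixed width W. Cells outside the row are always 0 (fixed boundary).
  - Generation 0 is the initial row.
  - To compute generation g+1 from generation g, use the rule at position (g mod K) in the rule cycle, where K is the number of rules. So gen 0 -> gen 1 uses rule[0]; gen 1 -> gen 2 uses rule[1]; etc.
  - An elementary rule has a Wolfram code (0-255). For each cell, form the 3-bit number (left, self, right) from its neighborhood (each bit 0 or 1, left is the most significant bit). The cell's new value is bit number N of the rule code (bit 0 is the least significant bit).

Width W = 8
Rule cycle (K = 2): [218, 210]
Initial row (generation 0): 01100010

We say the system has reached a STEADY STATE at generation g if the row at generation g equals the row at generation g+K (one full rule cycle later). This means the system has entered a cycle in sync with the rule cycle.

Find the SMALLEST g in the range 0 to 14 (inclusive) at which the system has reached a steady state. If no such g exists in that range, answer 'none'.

Answer: 6

Derivation:
Gen 0: 01100010
Gen 1 (rule 218): 11110101
Gen 2 (rule 210): 01110000
Gen 3 (rule 218): 11111000
Gen 4 (rule 210): 01111100
Gen 5 (rule 218): 11111110
Gen 6 (rule 210): 01111111
Gen 7 (rule 218): 11111111
Gen 8 (rule 210): 01111111
Gen 9 (rule 218): 11111111
Gen 10 (rule 210): 01111111
Gen 11 (rule 218): 11111111
Gen 12 (rule 210): 01111111
Gen 13 (rule 218): 11111111
Gen 14 (rule 210): 01111111
Gen 15 (rule 218): 11111111
Gen 16 (rule 210): 01111111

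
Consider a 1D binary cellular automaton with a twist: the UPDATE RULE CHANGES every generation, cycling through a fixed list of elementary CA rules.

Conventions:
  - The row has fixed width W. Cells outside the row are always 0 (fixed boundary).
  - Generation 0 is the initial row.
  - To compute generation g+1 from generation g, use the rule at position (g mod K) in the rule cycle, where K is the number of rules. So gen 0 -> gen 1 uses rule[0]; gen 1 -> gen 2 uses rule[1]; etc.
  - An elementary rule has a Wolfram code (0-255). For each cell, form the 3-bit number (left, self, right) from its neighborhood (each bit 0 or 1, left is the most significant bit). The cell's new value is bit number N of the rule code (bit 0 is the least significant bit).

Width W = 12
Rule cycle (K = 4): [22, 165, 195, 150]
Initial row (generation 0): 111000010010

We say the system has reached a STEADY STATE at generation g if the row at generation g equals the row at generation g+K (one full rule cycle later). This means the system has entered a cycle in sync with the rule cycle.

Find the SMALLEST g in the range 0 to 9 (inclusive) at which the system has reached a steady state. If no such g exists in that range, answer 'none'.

Gen 0: 111000010010
Gen 1 (rule 22): 000100111111
Gen 2 (rule 165): 110100011110
Gen 3 (rule 195): 010001101110
Gen 4 (rule 150): 111010000101
Gen 5 (rule 22): 000011001101
Gen 6 (rule 165): 111000000011
Gen 7 (rule 195): 011011111101
Gen 8 (rule 150): 100001111001
Gen 9 (rule 22): 110010000111
Gen 10 (rule 165): 000010110010
Gen 11 (rule 195): 111100010100
Gen 12 (rule 150): 011010110110
Gen 13 (rule 22): 100010000001

Answer: none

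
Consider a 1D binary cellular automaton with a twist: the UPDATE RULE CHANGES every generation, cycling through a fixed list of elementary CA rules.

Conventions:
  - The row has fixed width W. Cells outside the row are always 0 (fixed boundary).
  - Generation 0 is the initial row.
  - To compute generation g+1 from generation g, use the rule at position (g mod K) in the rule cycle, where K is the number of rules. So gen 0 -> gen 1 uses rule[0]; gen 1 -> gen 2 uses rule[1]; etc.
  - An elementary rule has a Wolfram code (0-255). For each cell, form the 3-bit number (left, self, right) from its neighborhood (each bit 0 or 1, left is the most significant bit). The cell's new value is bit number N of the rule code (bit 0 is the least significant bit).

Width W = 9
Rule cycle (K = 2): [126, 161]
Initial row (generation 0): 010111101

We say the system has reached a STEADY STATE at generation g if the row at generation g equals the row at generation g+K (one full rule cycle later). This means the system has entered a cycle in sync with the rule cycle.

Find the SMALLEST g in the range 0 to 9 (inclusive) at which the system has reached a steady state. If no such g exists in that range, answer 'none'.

Gen 0: 010111101
Gen 1 (rule 126): 111100111
Gen 2 (rule 161): 011000010
Gen 3 (rule 126): 111100111
Gen 4 (rule 161): 011000010
Gen 5 (rule 126): 111100111
Gen 6 (rule 161): 011000010
Gen 7 (rule 126): 111100111
Gen 8 (rule 161): 011000010
Gen 9 (rule 126): 111100111
Gen 10 (rule 161): 011000010
Gen 11 (rule 126): 111100111

Answer: 1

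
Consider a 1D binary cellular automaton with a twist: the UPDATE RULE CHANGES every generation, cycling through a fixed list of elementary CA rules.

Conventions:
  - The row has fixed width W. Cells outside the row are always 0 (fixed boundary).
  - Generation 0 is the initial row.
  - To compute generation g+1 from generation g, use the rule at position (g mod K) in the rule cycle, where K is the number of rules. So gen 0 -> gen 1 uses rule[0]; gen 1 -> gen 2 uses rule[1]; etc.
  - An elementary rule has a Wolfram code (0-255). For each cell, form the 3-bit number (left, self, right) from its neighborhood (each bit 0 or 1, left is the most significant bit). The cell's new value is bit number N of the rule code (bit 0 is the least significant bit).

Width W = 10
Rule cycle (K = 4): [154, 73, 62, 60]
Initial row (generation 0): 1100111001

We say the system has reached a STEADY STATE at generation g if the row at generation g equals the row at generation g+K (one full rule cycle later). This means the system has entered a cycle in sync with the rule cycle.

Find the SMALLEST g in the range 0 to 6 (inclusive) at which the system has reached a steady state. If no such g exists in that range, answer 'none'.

Answer: none

Derivation:
Gen 0: 1100111001
Gen 1 (rule 154): 1011110110
Gen 2 (rule 73): 0010010110
Gen 3 (rule 62): 0111111101
Gen 4 (rule 60): 0100000011
Gen 5 (rule 154): 1010000110
Gen 6 (rule 73): 0000110110
Gen 7 (rule 62): 0001101101
Gen 8 (rule 60): 0001011011
Gen 9 (rule 154): 0010010010
Gen 10 (rule 73): 1000000000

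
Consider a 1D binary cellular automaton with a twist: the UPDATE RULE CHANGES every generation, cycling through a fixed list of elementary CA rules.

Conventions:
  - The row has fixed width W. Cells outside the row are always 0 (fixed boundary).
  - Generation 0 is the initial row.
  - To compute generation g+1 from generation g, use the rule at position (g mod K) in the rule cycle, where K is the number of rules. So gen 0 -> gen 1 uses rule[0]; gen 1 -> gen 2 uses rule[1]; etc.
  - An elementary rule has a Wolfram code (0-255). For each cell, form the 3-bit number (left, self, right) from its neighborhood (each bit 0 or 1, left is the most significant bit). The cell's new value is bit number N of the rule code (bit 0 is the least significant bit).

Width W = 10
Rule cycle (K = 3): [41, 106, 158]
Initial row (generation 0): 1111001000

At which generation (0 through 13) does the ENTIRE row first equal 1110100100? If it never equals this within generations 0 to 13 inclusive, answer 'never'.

Answer: never

Derivation:
Gen 0: 1111001000
Gen 1 (rule 41): 1000000011
Gen 2 (rule 106): 0000000111
Gen 3 (rule 158): 0000001110
Gen 4 (rule 41): 1111101000
Gen 5 (rule 106): 1000110000
Gen 6 (rule 158): 1101101000
Gen 7 (rule 41): 1011010011
Gen 8 (rule 106): 0111100111
Gen 9 (rule 158): 1111011110
Gen 10 (rule 41): 1000110000
Gen 11 (rule 106): 0001110000
Gen 12 (rule 158): 0011101000
Gen 13 (rule 41): 1010010011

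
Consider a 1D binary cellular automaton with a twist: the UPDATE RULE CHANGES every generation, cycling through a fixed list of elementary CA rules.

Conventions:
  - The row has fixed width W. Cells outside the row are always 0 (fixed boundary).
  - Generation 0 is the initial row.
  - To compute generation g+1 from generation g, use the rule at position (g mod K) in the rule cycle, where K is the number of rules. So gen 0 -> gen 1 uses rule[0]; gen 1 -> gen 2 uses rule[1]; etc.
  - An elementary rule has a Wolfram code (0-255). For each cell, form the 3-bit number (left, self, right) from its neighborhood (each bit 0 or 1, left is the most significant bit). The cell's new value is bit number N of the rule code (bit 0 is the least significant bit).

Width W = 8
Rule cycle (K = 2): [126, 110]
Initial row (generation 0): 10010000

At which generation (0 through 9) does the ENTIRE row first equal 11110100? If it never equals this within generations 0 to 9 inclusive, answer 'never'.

Answer: 4

Derivation:
Gen 0: 10010000
Gen 1 (rule 126): 11111000
Gen 2 (rule 110): 10001000
Gen 3 (rule 126): 11011100
Gen 4 (rule 110): 11110100
Gen 5 (rule 126): 10011110
Gen 6 (rule 110): 10110010
Gen 7 (rule 126): 11111111
Gen 8 (rule 110): 10000001
Gen 9 (rule 126): 11000011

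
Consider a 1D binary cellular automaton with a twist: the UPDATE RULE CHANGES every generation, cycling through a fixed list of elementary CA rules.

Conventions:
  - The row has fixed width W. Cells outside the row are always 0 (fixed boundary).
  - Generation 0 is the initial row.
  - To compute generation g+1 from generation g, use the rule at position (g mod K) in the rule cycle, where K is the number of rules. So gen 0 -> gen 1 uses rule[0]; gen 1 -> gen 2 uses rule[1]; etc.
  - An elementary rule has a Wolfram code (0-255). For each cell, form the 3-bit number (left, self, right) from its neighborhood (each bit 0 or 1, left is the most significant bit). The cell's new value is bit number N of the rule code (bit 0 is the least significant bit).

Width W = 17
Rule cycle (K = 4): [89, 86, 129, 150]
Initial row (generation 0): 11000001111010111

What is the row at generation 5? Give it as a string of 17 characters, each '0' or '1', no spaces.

Gen 0: 11000001111010111
Gen 1 (rule 89): 11111101001000101
Gen 2 (rule 86): 00000101111101101
Gen 3 (rule 129): 11110000111000000
Gen 4 (rule 150): 01101001010100000
Gen 5 (rule 89): 01100100000011111

Answer: 01100100000011111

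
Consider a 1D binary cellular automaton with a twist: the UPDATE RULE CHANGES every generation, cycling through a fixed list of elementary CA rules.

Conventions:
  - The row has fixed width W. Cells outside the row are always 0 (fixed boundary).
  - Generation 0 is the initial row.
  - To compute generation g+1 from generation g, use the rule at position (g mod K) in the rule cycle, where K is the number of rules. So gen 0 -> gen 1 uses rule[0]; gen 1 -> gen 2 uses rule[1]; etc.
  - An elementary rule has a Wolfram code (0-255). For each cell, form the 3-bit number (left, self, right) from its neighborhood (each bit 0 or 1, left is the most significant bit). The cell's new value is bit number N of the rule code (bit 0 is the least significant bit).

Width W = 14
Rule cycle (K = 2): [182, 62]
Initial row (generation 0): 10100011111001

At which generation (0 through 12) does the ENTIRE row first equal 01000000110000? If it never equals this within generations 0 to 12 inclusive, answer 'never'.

Answer: never

Derivation:
Gen 0: 10100011111001
Gen 1 (rule 182): 11110101110111
Gen 2 (rule 62): 10001111001100
Gen 3 (rule 182): 11010110110010
Gen 4 (rule 62): 10111101101111
Gen 5 (rule 182): 11011010010110
Gen 6 (rule 62): 10110111111101
Gen 7 (rule 182): 11001011111011
Gen 8 (rule 62): 10111110000110
Gen 9 (rule 182): 11011101001001
Gen 10 (rule 62): 10110011111111
Gen 11 (rule 182): 11001101111110
Gen 12 (rule 62): 10111011000001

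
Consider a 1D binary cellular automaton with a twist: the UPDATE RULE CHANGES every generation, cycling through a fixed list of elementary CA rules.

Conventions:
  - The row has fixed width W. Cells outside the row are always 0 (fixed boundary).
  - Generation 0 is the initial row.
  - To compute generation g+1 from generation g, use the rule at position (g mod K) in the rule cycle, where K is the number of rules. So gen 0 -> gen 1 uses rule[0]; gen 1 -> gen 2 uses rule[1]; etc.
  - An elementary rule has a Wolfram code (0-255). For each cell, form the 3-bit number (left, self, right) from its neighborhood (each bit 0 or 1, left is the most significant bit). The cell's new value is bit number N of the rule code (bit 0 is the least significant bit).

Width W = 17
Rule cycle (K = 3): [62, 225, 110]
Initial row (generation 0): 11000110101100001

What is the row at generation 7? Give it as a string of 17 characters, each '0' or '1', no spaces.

Gen 0: 11000110101100001
Gen 1 (rule 62): 10101101111010011
Gen 2 (rule 225): 01010110111100001
Gen 3 (rule 110): 11111111100100011
Gen 4 (rule 62): 10000000011110110
Gen 5 (rule 225): 00111111001111010
Gen 6 (rule 110): 01100001011001110
Gen 7 (rule 62): 11010011110111001

Answer: 11010011110111001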